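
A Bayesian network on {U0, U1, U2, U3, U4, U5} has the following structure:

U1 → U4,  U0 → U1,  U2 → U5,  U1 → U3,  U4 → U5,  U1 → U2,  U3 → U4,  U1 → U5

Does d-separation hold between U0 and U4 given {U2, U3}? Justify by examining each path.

4 paths connect U0 and U4; each must be blocked for d-separation to hold:
Path 1: U0 → U1 → U4
  U1 is a chain and U1 is not conditioned on — no node blocks this path, so it is active.
Path 2: U0 → U1 → U5 ← U4
  U5 is a collider here and neither U5 nor any of its descendants is conditioned on, so the collider stays closed — the path is blocked at U5.
Path 3: U0 → U1 → U2 → U5 ← U4
  U2 is a chain here and U2 is conditioned on, so the path is blocked at U2.
Path 4: U0 → U1 → U3 → U4
  U3 is a chain here and U3 is conditioned on, so the path is blocked at U3.
At least one path is unblocked, so d-separation fails.

No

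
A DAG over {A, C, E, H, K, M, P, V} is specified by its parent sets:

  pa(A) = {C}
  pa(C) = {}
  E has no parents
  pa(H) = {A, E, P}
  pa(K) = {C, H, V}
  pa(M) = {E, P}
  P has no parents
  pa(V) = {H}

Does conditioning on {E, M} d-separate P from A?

Yes — P and A are d-separated given {E, M}.

Enumerating the 6 paths from P to A and testing each for blocking by {E, M}:
Path 1: P → H → K ← C → A
  K is a collider here and neither K nor any of its descendants is conditioned on, so the collider stays closed — the path is blocked at K.
Path 2: P → H → V → K ← C → A
  K is a collider here and neither K nor any of its descendants is conditioned on, so the collider stays closed — the path is blocked at K.
Path 3: P → H ← A
  H is a collider here and neither H nor any of its descendants is conditioned on, so the collider stays closed — the path is blocked at H.
Path 4: P → M ← E → H → K ← C → A
  E is a fork here and E is conditioned on, so the path is blocked at E.
Path 5: P → M ← E → H → V → K ← C → A
  E is a fork here and E is conditioned on, so the path is blocked at E.
Path 6: P → M ← E → H ← A
  E is a fork here and E is conditioned on, so the path is blocked at E.
Since every path is blocked, d-separation holds.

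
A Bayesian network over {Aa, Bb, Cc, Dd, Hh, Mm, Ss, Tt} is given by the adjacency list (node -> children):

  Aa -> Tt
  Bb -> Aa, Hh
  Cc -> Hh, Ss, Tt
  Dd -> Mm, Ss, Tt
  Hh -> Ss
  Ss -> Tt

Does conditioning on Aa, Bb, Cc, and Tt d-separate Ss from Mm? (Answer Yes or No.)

We examine all 6 paths between Ss and Mm:
  1. Ss → Tt ← Dd → Mm — Tt:collider[open]; Dd:fork[open] ⇒ active
  2. Ss ← Cc → Tt ← Dd → Mm — Cc:fork[blocks]; Tt:collider[open]; Dd:fork[open] ⇒ blocked
  3. Ss ← Cc → Hh ← Bb → Aa → Tt ← Dd → Mm — Cc:fork[blocks]; Hh:collider[open]; Bb:fork[blocks]; Aa:chain[blocks]; Tt:collider[open]; Dd:fork[open] ⇒ blocked
  4. Ss ← Hh ← Cc → Tt ← Dd → Mm — Hh:chain[open]; Cc:fork[blocks]; Tt:collider[open]; Dd:fork[open] ⇒ blocked
  5. Ss ← Hh ← Bb → Aa → Tt ← Dd → Mm — Hh:chain[open]; Bb:fork[blocks]; Aa:chain[blocks]; Tt:collider[open]; Dd:fork[open] ⇒ blocked
  6. Ss ← Dd → Mm — Dd:fork[open] ⇒ active
At least one path is unblocked, so d-separation fails.

No — Ss and Mm are not d-separated given {Aa, Bb, Cc, Tt}.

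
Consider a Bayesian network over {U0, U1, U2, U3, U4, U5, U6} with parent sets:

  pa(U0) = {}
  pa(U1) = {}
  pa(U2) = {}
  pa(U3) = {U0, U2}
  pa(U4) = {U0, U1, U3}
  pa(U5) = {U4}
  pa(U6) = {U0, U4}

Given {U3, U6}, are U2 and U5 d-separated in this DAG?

There are 3 undirected paths between U2 and U5; checking each against the conditioning set {U3, U6}:
  1. U2 → U3 → U4 → U5 — U3:chain[blocks]; U4:chain[open] ⇒ blocked
  2. U2 → U3 ← U0 → U4 → U5 — U3:collider[open]; U0:fork[open]; U4:chain[open] ⇒ active
  3. U2 → U3 ← U0 → U6 ← U4 → U5 — U3:collider[open]; U0:fork[open]; U6:collider[open]; U4:fork[open] ⇒ active
Since the path U2 → U3 ← U0 → U4 → U5 is active, U2 and U5 are not d-separated given {U3, U6}.

No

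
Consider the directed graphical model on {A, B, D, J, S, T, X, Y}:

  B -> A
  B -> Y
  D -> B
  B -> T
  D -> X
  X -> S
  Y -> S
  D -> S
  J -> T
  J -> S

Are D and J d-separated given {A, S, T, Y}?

6 paths connect D and J; each must be blocked for d-separation to hold:
Path 1: D → B → Y → S ← J
  Y is a chain here and Y is conditioned on, so the path is blocked at Y.
Path 2: D → B → T ← J
  B is a chain and B is not conditioned on; T is a collider and T is conditioned on, which opens it — no node blocks this path, so it is active.
Path 3: D → S ← J
  S is a collider and S is conditioned on, which opens it — no node blocks this path, so it is active.
Path 4: D → S ← Y ← B → T ← J
  Y is a chain here and Y is conditioned on, so the path is blocked at Y.
Path 5: D → X → S ← J
  X is a chain and X is not conditioned on; S is a collider and S is conditioned on, which opens it — no node blocks this path, so it is active.
Path 6: D → X → S ← Y ← B → T ← J
  Y is a chain here and Y is conditioned on, so the path is blocked at Y.
Because an active path exists, D and J are not d-separated.

No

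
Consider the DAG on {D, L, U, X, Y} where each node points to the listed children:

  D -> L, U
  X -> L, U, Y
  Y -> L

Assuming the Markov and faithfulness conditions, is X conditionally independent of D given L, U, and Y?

No

3 paths connect X and D; each must be blocked for d-separation to hold:
Path 1: X → Y → L ← D
  Y is a chain here and Y is conditioned on, so the path is blocked at Y.
Path 2: X → U ← D
  U is a collider and U is conditioned on, which opens it — no node blocks this path, so it is active.
Path 3: X → L ← D
  L is a collider and L is conditioned on, which opens it — no node blocks this path, so it is active.
Because an active path exists, X and D are not d-separated.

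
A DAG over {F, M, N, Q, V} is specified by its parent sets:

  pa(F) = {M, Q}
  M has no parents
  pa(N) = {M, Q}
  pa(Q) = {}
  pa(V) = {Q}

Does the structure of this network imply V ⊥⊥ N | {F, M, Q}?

2 paths connect V and N; each must be blocked for d-separation to hold:
  1. V ← Q → N — Q:fork[blocks] ⇒ blocked
  2. V ← Q → F ← M → N — Q:fork[blocks]; F:collider[open]; M:fork[blocks] ⇒ blocked
Every path is blocked, so V and N are d-separated given {F, M, Q}.

Yes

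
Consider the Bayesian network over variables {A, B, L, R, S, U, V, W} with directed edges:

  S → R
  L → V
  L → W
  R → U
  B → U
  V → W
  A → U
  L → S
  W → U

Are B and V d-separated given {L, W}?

4 paths connect B and V; each must be blocked for d-separation to hold:
  1. B → U ← R ← S ← L → W ← V — U:collider[blocks]; R:chain[open]; S:chain[open]; L:fork[blocks]; W:collider[open] ⇒ blocked
  2. B → U ← R ← S ← L → V — U:collider[blocks]; R:chain[open]; S:chain[open]; L:fork[blocks] ⇒ blocked
  3. B → U ← W ← L → V — U:collider[blocks]; W:chain[blocks]; L:fork[blocks] ⇒ blocked
  4. B → U ← W ← V — U:collider[blocks]; W:chain[blocks] ⇒ blocked
Every path is blocked, so B and V are d-separated given {L, W}.

Yes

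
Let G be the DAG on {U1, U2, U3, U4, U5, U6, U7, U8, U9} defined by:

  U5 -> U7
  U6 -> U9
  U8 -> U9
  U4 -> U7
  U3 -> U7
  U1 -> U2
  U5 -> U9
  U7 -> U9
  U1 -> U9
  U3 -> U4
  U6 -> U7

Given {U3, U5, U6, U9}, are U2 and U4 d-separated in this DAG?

We examine all 6 paths between U2 and U4:
  1. U2 ← U1 → U9 ← U7 ← U3 → U4 — U1:fork[open]; U9:collider[open]; U7:chain[open]; U3:fork[blocks] ⇒ blocked
  2. U2 ← U1 → U9 ← U7 ← U4 — U1:fork[open]; U9:collider[open]; U7:chain[open] ⇒ active
  3. U2 ← U1 → U9 ← U5 → U7 ← U3 → U4 — U1:fork[open]; U9:collider[open]; U5:fork[blocks]; U7:collider[open]; U3:fork[blocks] ⇒ blocked
  4. U2 ← U1 → U9 ← U5 → U7 ← U4 — U1:fork[open]; U9:collider[open]; U5:fork[blocks]; U7:collider[open] ⇒ blocked
  5. U2 ← U1 → U9 ← U6 → U7 ← U3 → U4 — U1:fork[open]; U9:collider[open]; U6:fork[blocks]; U7:collider[open]; U3:fork[blocks] ⇒ blocked
  6. U2 ← U1 → U9 ← U6 → U7 ← U4 — U1:fork[open]; U9:collider[open]; U6:fork[blocks]; U7:collider[open] ⇒ blocked
Since the path U2 ← U1 → U9 ← U7 ← U4 is active, U2 and U4 are not d-separated given {U3, U5, U6, U9}.

No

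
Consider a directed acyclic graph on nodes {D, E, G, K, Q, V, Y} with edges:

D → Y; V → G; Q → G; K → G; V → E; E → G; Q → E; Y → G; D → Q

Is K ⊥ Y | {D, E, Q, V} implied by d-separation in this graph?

Yes

We examine all 4 paths between K and Y:
Path 1: K → G ← Q ← D → Y
  G is a collider here and neither G nor any of its descendants is conditioned on, so the collider stays closed — the path is blocked at G.
Path 2: K → G ← V → E ← Q ← D → Y
  G is a collider here and neither G nor any of its descendants is conditioned on, so the collider stays closed — the path is blocked at G.
Path 3: K → G ← E ← Q ← D → Y
  G is a collider here and neither G nor any of its descendants is conditioned on, so the collider stays closed — the path is blocked at G.
Path 4: K → G ← Y
  G is a collider here and neither G nor any of its descendants is conditioned on, so the collider stays closed — the path is blocked at G.
Since every path is blocked, d-separation holds.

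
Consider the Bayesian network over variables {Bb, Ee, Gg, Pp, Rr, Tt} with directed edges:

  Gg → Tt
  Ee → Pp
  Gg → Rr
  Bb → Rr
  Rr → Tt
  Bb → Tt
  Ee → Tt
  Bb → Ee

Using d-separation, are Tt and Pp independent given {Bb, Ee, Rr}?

4 paths connect Tt and Pp; each must be blocked for d-separation to hold:
Path 1: Tt ← Gg → Rr ← Bb → Ee → Pp
  Bb is a fork here and Bb is conditioned on, so the path is blocked at Bb.
Path 2: Tt ← Bb → Ee → Pp
  Bb is a fork here and Bb is conditioned on, so the path is blocked at Bb.
Path 3: Tt ← Ee → Pp
  Ee is a fork here and Ee is conditioned on, so the path is blocked at Ee.
Path 4: Tt ← Rr ← Bb → Ee → Pp
  Rr is a chain here and Rr is conditioned on, so the path is blocked at Rr.
Every path is blocked, so Tt and Pp are d-separated given {Bb, Ee, Rr}.

Yes — Tt and Pp are d-separated given {Bb, Ee, Rr}.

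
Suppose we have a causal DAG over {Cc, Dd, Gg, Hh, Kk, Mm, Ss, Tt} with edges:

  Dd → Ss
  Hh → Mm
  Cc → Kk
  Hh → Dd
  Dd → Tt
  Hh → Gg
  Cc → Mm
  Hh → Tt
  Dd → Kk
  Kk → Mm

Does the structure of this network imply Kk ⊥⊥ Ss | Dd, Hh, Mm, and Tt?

Enumerating the 5 paths from Kk to Ss and testing each for blocking by {Dd, Hh, Mm, Tt}:
Path 1: Kk ← Dd → Ss
  Dd is a fork here and Dd is conditioned on, so the path is blocked at Dd.
Path 2: Kk → Mm ← Hh → Dd → Ss
  Hh is a fork here and Hh is conditioned on, so the path is blocked at Hh.
Path 3: Kk → Mm ← Hh → Tt ← Dd → Ss
  Hh is a fork here and Hh is conditioned on, so the path is blocked at Hh.
Path 4: Kk ← Cc → Mm ← Hh → Dd → Ss
  Hh is a fork here and Hh is conditioned on, so the path is blocked at Hh.
Path 5: Kk ← Cc → Mm ← Hh → Tt ← Dd → Ss
  Hh is a fork here and Hh is conditioned on, so the path is blocked at Hh.
All paths are blocked; Kk ⊥ Ss | {Dd, Hh, Mm, Tt} holds.

Yes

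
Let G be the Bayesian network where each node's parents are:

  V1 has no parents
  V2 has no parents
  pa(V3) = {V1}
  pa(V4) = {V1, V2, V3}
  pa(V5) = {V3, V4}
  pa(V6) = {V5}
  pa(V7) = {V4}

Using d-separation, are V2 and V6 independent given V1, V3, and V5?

3 paths connect V2 and V6; each must be blocked for d-separation to hold:
  1. V2 → V4 ← V1 → V3 → V5 → V6 — V4:collider[open]; V1:fork[blocks]; V3:chain[blocks]; V5:chain[blocks] ⇒ blocked
  2. V2 → V4 → V5 → V6 — V4:chain[open]; V5:chain[blocks] ⇒ blocked
  3. V2 → V4 ← V3 → V5 → V6 — V4:collider[open]; V3:fork[blocks]; V5:chain[blocks] ⇒ blocked
All paths are blocked; V2 ⊥ V6 | {V1, V3, V5} holds.

Yes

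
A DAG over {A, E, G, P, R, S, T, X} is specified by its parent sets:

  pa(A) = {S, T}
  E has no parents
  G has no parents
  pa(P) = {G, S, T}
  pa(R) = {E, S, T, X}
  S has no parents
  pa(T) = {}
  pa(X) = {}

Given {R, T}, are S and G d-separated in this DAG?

Yes

3 paths connect S and G; each must be blocked for d-separation to hold:
Path 1: S → P ← G
  P is a collider here and neither P nor any of its descendants is conditioned on, so the collider stays closed — the path is blocked at P.
Path 2: S → A ← T → P ← G
  A is a collider here and neither A nor any of its descendants is conditioned on, so the collider stays closed — the path is blocked at A.
Path 3: S → R ← T → P ← G
  T is a fork here and T is conditioned on, so the path is blocked at T.
All paths are blocked; S ⊥ G | {R, T} holds.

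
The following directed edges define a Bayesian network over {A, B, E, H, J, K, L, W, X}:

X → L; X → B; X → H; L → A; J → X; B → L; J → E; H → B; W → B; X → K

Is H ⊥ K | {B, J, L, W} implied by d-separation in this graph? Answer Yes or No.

No

There are 3 undirected paths between H and K; checking each against the conditioning set {B, J, L, W}:
Path 1: H ← X → K
  X is a fork and X is not conditioned on — no node blocks this path, so it is active.
Path 2: H → B ← X → K
  B is a collider and B is conditioned on, which opens it; X is a fork and X is not conditioned on — no node blocks this path, so it is active.
Path 3: H → B → L ← X → K
  B is a chain here and B is conditioned on, so the path is blocked at B.
At least one path is unblocked, so d-separation fails.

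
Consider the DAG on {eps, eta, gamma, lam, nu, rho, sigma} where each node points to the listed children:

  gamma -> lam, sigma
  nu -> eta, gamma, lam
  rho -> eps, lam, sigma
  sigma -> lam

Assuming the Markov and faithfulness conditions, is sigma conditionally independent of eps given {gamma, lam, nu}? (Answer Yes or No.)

We examine all 4 paths between sigma and eps:
Path 1: sigma ← gamma ← nu → lam ← rho → eps
  gamma is a chain here and gamma is conditioned on, so the path is blocked at gamma.
Path 2: sigma ← gamma → lam ← rho → eps
  gamma is a fork here and gamma is conditioned on, so the path is blocked at gamma.
Path 3: sigma → lam ← rho → eps
  lam is a collider and lam is conditioned on, which opens it; rho is a fork and rho is not conditioned on — no node blocks this path, so it is active.
Path 4: sigma ← rho → eps
  rho is a fork and rho is not conditioned on — no node blocks this path, so it is active.
Since the path sigma → lam ← rho → eps is active, sigma and eps are not d-separated given {gamma, lam, nu}.

No — sigma and eps are not d-separated given {gamma, lam, nu}.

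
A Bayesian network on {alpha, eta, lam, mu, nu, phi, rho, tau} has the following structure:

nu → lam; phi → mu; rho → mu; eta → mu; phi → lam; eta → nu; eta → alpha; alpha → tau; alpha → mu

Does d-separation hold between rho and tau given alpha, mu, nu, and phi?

Yes

There are 3 undirected paths between rho and tau; checking each against the conditioning set {alpha, mu, nu, phi}:
Path 1: rho → mu ← eta → alpha → tau
  alpha is a chain here and alpha is conditioned on, so the path is blocked at alpha.
Path 2: rho → mu ← phi → lam ← nu ← eta → alpha → tau
  phi is a fork here and phi is conditioned on, so the path is blocked at phi.
Path 3: rho → mu ← alpha → tau
  alpha is a fork here and alpha is conditioned on, so the path is blocked at alpha.
All paths are blocked; rho ⊥ tau | {alpha, mu, nu, phi} holds.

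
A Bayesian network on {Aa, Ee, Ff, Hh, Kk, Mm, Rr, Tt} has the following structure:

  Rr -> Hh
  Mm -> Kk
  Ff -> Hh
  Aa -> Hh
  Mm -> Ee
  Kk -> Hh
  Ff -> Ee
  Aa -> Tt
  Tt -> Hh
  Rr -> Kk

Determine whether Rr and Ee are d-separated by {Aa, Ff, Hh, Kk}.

No

Enumerating the 4 paths from Rr to Ee and testing each for blocking by {Aa, Ff, Hh, Kk}:
Path 1: Rr → Kk → Hh ← Ff → Ee
  Kk is a chain here and Kk is conditioned on, so the path is blocked at Kk.
Path 2: Rr → Kk ← Mm → Ee
  Kk is a collider and Kk is conditioned on, which opens it; Mm is a fork and Mm is not conditioned on — no node blocks this path, so it is active.
Path 3: Rr → Hh ← Kk ← Mm → Ee
  Kk is a chain here and Kk is conditioned on, so the path is blocked at Kk.
Path 4: Rr → Hh ← Ff → Ee
  Ff is a fork here and Ff is conditioned on, so the path is blocked at Ff.
Since the path Rr → Kk ← Mm → Ee is active, Rr and Ee are not d-separated given {Aa, Ff, Hh, Kk}.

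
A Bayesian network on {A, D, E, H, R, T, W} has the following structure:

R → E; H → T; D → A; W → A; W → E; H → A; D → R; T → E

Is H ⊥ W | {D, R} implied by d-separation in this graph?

Enumerating the 4 paths from H to W and testing each for blocking by {D, R}:
Path 1: H → A ← W
  A is a collider here and neither A nor any of its descendants is conditioned on, so the collider stays closed — the path is blocked at A.
Path 2: H → A ← D → R → E ← W
  A is a collider here and neither A nor any of its descendants is conditioned on, so the collider stays closed — the path is blocked at A.
Path 3: H → T → E ← R ← D → A ← W
  E is a collider here and neither E nor any of its descendants is conditioned on, so the collider stays closed — the path is blocked at E.
Path 4: H → T → E ← W
  E is a collider here and neither E nor any of its descendants is conditioned on, so the collider stays closed — the path is blocked at E.
Since every path is blocked, d-separation holds.

Yes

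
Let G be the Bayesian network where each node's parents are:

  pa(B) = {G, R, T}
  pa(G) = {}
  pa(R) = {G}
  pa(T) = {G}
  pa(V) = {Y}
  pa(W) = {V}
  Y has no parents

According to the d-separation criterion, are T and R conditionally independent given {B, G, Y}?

No

There are 4 undirected paths between T and R; checking each against the conditioning set {B, G, Y}:
Path 1: T → B ← G → R
  G is a fork here and G is conditioned on, so the path is blocked at G.
Path 2: T → B ← R
  B is a collider and B is conditioned on, which opens it — no node blocks this path, so it is active.
Path 3: T ← G → B ← R
  G is a fork here and G is conditioned on, so the path is blocked at G.
Path 4: T ← G → R
  G is a fork here and G is conditioned on, so the path is blocked at G.
At least one path is unblocked, so d-separation fails.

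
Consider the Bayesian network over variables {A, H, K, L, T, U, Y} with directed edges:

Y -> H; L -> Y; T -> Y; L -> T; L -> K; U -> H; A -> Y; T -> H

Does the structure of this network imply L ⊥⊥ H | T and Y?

Yes — L and H are d-separated given {T, Y}.

There are 4 undirected paths between L and H; checking each against the conditioning set {T, Y}:
Path 1: L → Y → H
  Y is a chain here and Y is conditioned on, so the path is blocked at Y.
Path 2: L → Y ← T → H
  T is a fork here and T is conditioned on, so the path is blocked at T.
Path 3: L → T → Y → H
  T is a chain here and T is conditioned on, so the path is blocked at T.
Path 4: L → T → H
  T is a chain here and T is conditioned on, so the path is blocked at T.
Every path is blocked, so L and H are d-separated given {T, Y}.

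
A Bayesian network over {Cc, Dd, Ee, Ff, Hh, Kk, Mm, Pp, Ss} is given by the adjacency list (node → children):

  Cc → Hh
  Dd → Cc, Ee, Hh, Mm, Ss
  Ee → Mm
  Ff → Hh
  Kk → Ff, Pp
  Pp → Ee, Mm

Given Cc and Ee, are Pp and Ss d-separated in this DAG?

Enumerating the 6 paths from Pp to Ss and testing each for blocking by {Cc, Ee}:
Path 1: Pp → Ee ← Dd → Ss
  Ee is a collider and Ee is conditioned on, which opens it; Dd is a fork and Dd is not conditioned on — no node blocks this path, so it is active.
Path 2: Pp → Ee → Mm ← Dd → Ss
  Ee is a chain here and Ee is conditioned on, so the path is blocked at Ee.
Path 3: Pp → Mm ← Ee ← Dd → Ss
  Mm is a collider here and neither Mm nor any of its descendants is conditioned on, so the collider stays closed — the path is blocked at Mm.
Path 4: Pp → Mm ← Dd → Ss
  Mm is a collider here and neither Mm nor any of its descendants is conditioned on, so the collider stays closed — the path is blocked at Mm.
Path 5: Pp ← Kk → Ff → Hh ← Dd → Ss
  Hh is a collider here and neither Hh nor any of its descendants is conditioned on, so the collider stays closed — the path is blocked at Hh.
Path 6: Pp ← Kk → Ff → Hh ← Cc ← Dd → Ss
  Hh is a collider here and neither Hh nor any of its descendants is conditioned on, so the collider stays closed — the path is blocked at Hh.
Because an active path exists, Pp and Ss are not d-separated.

No — Pp and Ss are not d-separated given {Cc, Ee}.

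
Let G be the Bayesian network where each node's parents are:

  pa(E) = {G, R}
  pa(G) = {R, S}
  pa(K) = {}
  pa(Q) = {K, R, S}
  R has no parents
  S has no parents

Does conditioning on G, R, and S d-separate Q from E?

There are 4 undirected paths between Q and E; checking each against the conditioning set {G, R, S}:
Path 1: Q ← S → G → E
  S is a fork here and S is conditioned on, so the path is blocked at S.
Path 2: Q ← S → G ← R → E
  S is a fork here and S is conditioned on, so the path is blocked at S.
Path 3: Q ← R → E
  R is a fork here and R is conditioned on, so the path is blocked at R.
Path 4: Q ← R → G → E
  R is a fork here and R is conditioned on, so the path is blocked at R.
Since every path is blocked, d-separation holds.

Yes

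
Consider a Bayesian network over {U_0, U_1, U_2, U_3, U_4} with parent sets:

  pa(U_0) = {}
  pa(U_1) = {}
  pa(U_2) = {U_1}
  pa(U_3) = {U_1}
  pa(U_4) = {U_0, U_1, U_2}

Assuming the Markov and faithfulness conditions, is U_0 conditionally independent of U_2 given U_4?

We examine all 2 paths between U_0 and U_2:
Path 1: U_0 → U_4 ← U_2
  U_4 is a collider and U_4 is conditioned on, which opens it — no node blocks this path, so it is active.
Path 2: U_0 → U_4 ← U_1 → U_2
  U_4 is a collider and U_4 is conditioned on, which opens it; U_1 is a fork and U_1 is not conditioned on — no node blocks this path, so it is active.
Since the path U_0 → U_4 ← U_2 is active, U_0 and U_2 are not d-separated given {U_4}.

No — U_0 and U_2 are not d-separated given {U_4}.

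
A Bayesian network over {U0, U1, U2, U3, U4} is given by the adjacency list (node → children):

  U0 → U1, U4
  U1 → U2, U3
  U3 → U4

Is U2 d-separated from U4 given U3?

There are 2 undirected paths between U2 and U4; checking each against the conditioning set {U3}:
Path 1: U2 ← U1 ← U0 → U4
  U1 is a chain and U1 is not conditioned on; U0 is a fork and U0 is not conditioned on — no node blocks this path, so it is active.
Path 2: U2 ← U1 → U3 → U4
  U3 is a chain here and U3 is conditioned on, so the path is blocked at U3.
Since the path U2 ← U1 ← U0 → U4 is active, U2 and U4 are not d-separated given {U3}.

No — U2 and U4 are not d-separated given {U3}.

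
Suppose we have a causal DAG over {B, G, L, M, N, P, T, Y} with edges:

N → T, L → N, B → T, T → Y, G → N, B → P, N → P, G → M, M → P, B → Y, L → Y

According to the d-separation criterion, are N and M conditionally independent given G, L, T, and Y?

Yes — N and M are d-separated given {G, L, T, Y}.

We examine all 6 paths between N and M:
  1. N ← G → M — G:fork[blocks] ⇒ blocked
  2. N → P ← M — P:collider[blocks] ⇒ blocked
  3. N → T → Y ← B → P ← M — T:chain[blocks]; Y:collider[open]; B:fork[open]; P:collider[blocks] ⇒ blocked
  4. N → T ← B → P ← M — T:collider[open]; B:fork[open]; P:collider[blocks] ⇒ blocked
  5. N ← L → Y ← T ← B → P ← M — L:fork[blocks]; Y:collider[open]; T:chain[blocks]; B:fork[open]; P:collider[blocks] ⇒ blocked
  6. N ← L → Y ← B → P ← M — L:fork[blocks]; Y:collider[open]; B:fork[open]; P:collider[blocks] ⇒ blocked
All paths are blocked; N ⊥ M | {G, L, T, Y} holds.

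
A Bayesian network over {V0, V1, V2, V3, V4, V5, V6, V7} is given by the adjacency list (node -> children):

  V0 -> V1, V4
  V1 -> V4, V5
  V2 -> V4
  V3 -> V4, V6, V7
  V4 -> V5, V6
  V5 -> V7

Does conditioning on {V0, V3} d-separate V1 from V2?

There are 5 undirected paths between V1 and V2; checking each against the conditioning set {V0, V3}:
Path 1: V1 → V4 ← V2
  V4 is a collider here and neither V4 nor any of its descendants is conditioned on, so the collider stays closed — the path is blocked at V4.
Path 2: V1 → V5 ← V4 ← V2
  V5 is a collider here and neither V5 nor any of its descendants is conditioned on, so the collider stays closed — the path is blocked at V5.
Path 3: V1 → V5 → V7 ← V3 → V6 ← V4 ← V2
  V7 is a collider here and neither V7 nor any of its descendants is conditioned on, so the collider stays closed — the path is blocked at V7.
Path 4: V1 → V5 → V7 ← V3 → V4 ← V2
  V7 is a collider here and neither V7 nor any of its descendants is conditioned on, so the collider stays closed — the path is blocked at V7.
Path 5: V1 ← V0 → V4 ← V2
  V0 is a fork here and V0 is conditioned on, so the path is blocked at V0.
All paths are blocked; V1 ⊥ V2 | {V0, V3} holds.

Yes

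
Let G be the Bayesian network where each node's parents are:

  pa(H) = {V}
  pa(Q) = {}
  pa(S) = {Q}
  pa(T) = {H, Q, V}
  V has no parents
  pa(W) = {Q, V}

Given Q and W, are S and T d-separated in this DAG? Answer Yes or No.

Yes

3 paths connect S and T; each must be blocked for d-separation to hold:
Path 1: S ← Q → T
  Q is a fork here and Q is conditioned on, so the path is blocked at Q.
Path 2: S ← Q → W ← V → H → T
  Q is a fork here and Q is conditioned on, so the path is blocked at Q.
Path 3: S ← Q → W ← V → T
  Q is a fork here and Q is conditioned on, so the path is blocked at Q.
Every path is blocked, so S and T are d-separated given {Q, W}.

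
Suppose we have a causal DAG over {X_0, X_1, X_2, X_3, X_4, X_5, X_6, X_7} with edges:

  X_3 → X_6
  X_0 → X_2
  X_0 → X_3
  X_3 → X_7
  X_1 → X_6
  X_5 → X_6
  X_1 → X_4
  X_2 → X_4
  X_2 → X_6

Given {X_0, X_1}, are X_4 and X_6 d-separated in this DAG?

3 paths connect X_4 and X_6; each must be blocked for d-separation to hold:
Path 1: X_4 ← X_1 → X_6
  X_1 is a fork here and X_1 is conditioned on, so the path is blocked at X_1.
Path 2: X_4 ← X_2 ← X_0 → X_3 → X_6
  X_0 is a fork here and X_0 is conditioned on, so the path is blocked at X_0.
Path 3: X_4 ← X_2 → X_6
  X_2 is a fork and X_2 is not conditioned on — no node blocks this path, so it is active.
Because an active path exists, X_4 and X_6 are not d-separated.

No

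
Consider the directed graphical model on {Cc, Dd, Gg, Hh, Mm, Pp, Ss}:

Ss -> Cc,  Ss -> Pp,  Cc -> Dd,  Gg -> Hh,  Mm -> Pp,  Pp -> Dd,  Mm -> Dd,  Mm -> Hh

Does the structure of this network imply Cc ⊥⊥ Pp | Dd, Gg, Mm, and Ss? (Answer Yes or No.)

No

We examine all 3 paths between Cc and Pp:
  1. Cc → Dd ← Mm → Pp — Dd:collider[open]; Mm:fork[blocks] ⇒ blocked
  2. Cc → Dd ← Pp — Dd:collider[open] ⇒ active
  3. Cc ← Ss → Pp — Ss:fork[blocks] ⇒ blocked
At least one path is unblocked, so d-separation fails.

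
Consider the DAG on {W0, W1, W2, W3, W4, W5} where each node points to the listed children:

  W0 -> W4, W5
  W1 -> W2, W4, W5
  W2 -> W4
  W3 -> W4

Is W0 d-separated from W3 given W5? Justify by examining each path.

3 paths connect W0 and W3; each must be blocked for d-separation to hold:
  1. W0 → W5 ← W1 → W2 → W4 ← W3 — W5:collider[open]; W1:fork[open]; W2:chain[open]; W4:collider[blocks] ⇒ blocked
  2. W0 → W5 ← W1 → W4 ← W3 — W5:collider[open]; W1:fork[open]; W4:collider[blocks] ⇒ blocked
  3. W0 → W4 ← W3 — W4:collider[blocks] ⇒ blocked
Every path is blocked, so W0 and W3 are d-separated given {W5}.

Yes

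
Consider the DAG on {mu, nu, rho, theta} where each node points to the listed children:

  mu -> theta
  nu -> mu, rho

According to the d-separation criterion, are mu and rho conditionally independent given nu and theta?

The only undirected path from mu to rho is:
Path 1: mu ← nu → rho
  nu is a fork here and nu is conditioned on, so the path is blocked at nu.
Every path is blocked, so mu and rho are d-separated given {nu, theta}.

Yes — mu and rho are d-separated given {nu, theta}.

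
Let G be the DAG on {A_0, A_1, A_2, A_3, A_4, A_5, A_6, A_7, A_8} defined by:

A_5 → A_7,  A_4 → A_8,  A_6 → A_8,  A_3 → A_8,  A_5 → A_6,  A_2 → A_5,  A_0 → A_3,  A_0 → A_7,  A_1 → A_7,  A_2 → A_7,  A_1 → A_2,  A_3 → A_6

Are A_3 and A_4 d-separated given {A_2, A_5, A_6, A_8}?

No

We examine all 5 paths between A_3 and A_4:
Path 1: A_3 ← A_0 → A_7 ← A_5 → A_6 → A_8 ← A_4
  A_7 is a collider here and neither A_7 nor any of its descendants is conditioned on, so the collider stays closed — the path is blocked at A_7.
Path 2: A_3 ← A_0 → A_7 ← A_1 → A_2 → A_5 → A_6 → A_8 ← A_4
  A_7 is a collider here and neither A_7 nor any of its descendants is conditioned on, so the collider stays closed — the path is blocked at A_7.
Path 3: A_3 ← A_0 → A_7 ← A_2 → A_5 → A_6 → A_8 ← A_4
  A_7 is a collider here and neither A_7 nor any of its descendants is conditioned on, so the collider stays closed — the path is blocked at A_7.
Path 4: A_3 → A_8 ← A_4
  A_8 is a collider and A_8 is conditioned on, which opens it — no node blocks this path, so it is active.
Path 5: A_3 → A_6 → A_8 ← A_4
  A_6 is a chain here and A_6 is conditioned on, so the path is blocked at A_6.
At least one path is unblocked, so d-separation fails.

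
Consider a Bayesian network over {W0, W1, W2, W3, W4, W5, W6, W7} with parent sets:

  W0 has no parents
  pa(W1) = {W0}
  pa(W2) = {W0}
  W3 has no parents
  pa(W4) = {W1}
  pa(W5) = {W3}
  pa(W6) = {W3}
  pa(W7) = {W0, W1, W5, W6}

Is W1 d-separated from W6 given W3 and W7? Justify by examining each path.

4 paths connect W1 and W6; each must be blocked for d-separation to hold:
Path 1: W1 ← W0 → W7 ← W6
  W0 is a fork and W0 is not conditioned on; W7 is a collider and W7 is conditioned on, which opens it — no node blocks this path, so it is active.
Path 2: W1 ← W0 → W7 ← W5 ← W3 → W6
  W3 is a fork here and W3 is conditioned on, so the path is blocked at W3.
Path 3: W1 → W7 ← W6
  W7 is a collider and W7 is conditioned on, which opens it — no node blocks this path, so it is active.
Path 4: W1 → W7 ← W5 ← W3 → W6
  W3 is a fork here and W3 is conditioned on, so the path is blocked at W3.
At least one path is unblocked, so d-separation fails.

No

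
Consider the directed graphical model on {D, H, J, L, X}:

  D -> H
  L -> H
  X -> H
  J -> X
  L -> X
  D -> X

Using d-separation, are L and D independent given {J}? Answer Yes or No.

There are 4 undirected paths between L and D; checking each against the conditioning set {J}:
  1. L → X ← D — X:collider[blocks] ⇒ blocked
  2. L → X → H ← D — X:chain[open]; H:collider[blocks] ⇒ blocked
  3. L → H ← X ← D — H:collider[blocks]; X:chain[open] ⇒ blocked
  4. L → H ← D — H:collider[blocks] ⇒ blocked
Since every path is blocked, d-separation holds.

Yes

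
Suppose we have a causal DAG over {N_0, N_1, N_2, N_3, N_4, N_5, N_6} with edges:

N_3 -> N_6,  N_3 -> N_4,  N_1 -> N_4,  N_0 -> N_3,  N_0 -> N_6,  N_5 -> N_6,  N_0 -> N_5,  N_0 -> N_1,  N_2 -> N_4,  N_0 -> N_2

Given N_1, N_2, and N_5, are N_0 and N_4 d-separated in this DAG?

No

We examine all 5 paths between N_0 and N_4:
Path 1: N_0 → N_5 → N_6 ← N_3 → N_4
  N_5 is a chain here and N_5 is conditioned on, so the path is blocked at N_5.
Path 2: N_0 → N_1 → N_4
  N_1 is a chain here and N_1 is conditioned on, so the path is blocked at N_1.
Path 3: N_0 → N_3 → N_4
  N_3 is a chain and N_3 is not conditioned on — no node blocks this path, so it is active.
Path 4: N_0 → N_6 ← N_3 → N_4
  N_6 is a collider here and neither N_6 nor any of its descendants is conditioned on, so the collider stays closed — the path is blocked at N_6.
Path 5: N_0 → N_2 → N_4
  N_2 is a chain here and N_2 is conditioned on, so the path is blocked at N_2.
Because an active path exists, N_0 and N_4 are not d-separated.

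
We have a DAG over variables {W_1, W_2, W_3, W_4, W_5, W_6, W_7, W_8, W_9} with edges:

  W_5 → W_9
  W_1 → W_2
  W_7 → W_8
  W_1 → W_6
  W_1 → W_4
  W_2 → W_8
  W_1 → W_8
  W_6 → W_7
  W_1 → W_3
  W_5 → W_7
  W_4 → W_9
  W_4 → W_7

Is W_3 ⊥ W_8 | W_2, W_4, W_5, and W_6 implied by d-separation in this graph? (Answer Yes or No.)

We examine all 5 paths between W_3 and W_8:
Path 1: W_3 ← W_1 → W_8
  W_1 is a fork and W_1 is not conditioned on — no node blocks this path, so it is active.
Path 2: W_3 ← W_1 → W_4 → W_7 → W_8
  W_4 is a chain here and W_4 is conditioned on, so the path is blocked at W_4.
Path 3: W_3 ← W_1 → W_4 → W_9 ← W_5 → W_7 → W_8
  W_4 is a chain here and W_4 is conditioned on, so the path is blocked at W_4.
Path 4: W_3 ← W_1 → W_6 → W_7 → W_8
  W_6 is a chain here and W_6 is conditioned on, so the path is blocked at W_6.
Path 5: W_3 ← W_1 → W_2 → W_8
  W_2 is a chain here and W_2 is conditioned on, so the path is blocked at W_2.
At least one path is unblocked, so d-separation fails.

No — W_3 and W_8 are not d-separated given {W_2, W_4, W_5, W_6}.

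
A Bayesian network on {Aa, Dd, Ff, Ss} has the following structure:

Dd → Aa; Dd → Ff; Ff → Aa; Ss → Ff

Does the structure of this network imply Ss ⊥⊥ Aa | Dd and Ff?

Yes

There are 2 undirected paths between Ss and Aa; checking each against the conditioning set {Dd, Ff}:
  1. Ss → Ff ← Dd → Aa — Ff:collider[open]; Dd:fork[blocks] ⇒ blocked
  2. Ss → Ff → Aa — Ff:chain[blocks] ⇒ blocked
Since every path is blocked, d-separation holds.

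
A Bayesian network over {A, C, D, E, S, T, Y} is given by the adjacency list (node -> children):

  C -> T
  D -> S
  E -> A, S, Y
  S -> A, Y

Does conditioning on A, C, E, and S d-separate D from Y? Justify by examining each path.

3 paths connect D and Y; each must be blocked for d-separation to hold:
  1. D → S → A ← E → Y — S:chain[blocks]; A:collider[open]; E:fork[blocks] ⇒ blocked
  2. D → S ← E → Y — S:collider[open]; E:fork[blocks] ⇒ blocked
  3. D → S → Y — S:chain[blocks] ⇒ blocked
All paths are blocked; D ⊥ Y | {A, C, E, S} holds.

Yes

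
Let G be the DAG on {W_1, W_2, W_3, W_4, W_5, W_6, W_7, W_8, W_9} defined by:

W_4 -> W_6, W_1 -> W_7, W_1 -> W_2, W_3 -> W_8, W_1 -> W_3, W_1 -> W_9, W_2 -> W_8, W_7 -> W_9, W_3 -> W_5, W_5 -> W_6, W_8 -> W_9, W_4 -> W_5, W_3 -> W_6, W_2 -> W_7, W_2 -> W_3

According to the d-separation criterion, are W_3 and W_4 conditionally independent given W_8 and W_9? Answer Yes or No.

Enumerating the 4 paths from W_3 to W_4 and testing each for blocking by {W_8, W_9}:
  1. W_3 → W_6 ← W_4 — W_6:collider[blocks] ⇒ blocked
  2. W_3 → W_6 ← W_5 ← W_4 — W_6:collider[blocks]; W_5:chain[open] ⇒ blocked
  3. W_3 → W_5 → W_6 ← W_4 — W_5:chain[open]; W_6:collider[blocks] ⇒ blocked
  4. W_3 → W_5 ← W_4 — W_5:collider[blocks] ⇒ blocked
All paths are blocked; W_3 ⊥ W_4 | {W_8, W_9} holds.

Yes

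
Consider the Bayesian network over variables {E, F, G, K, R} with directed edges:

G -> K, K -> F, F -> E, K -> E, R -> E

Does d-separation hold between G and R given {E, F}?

There are 2 undirected paths between G and R; checking each against the conditioning set {E, F}:
  1. G → K → E ← R — K:chain[open]; E:collider[open] ⇒ active
  2. G → K → F → E ← R — K:chain[open]; F:chain[blocks]; E:collider[open] ⇒ blocked
At least one path is unblocked, so d-separation fails.

No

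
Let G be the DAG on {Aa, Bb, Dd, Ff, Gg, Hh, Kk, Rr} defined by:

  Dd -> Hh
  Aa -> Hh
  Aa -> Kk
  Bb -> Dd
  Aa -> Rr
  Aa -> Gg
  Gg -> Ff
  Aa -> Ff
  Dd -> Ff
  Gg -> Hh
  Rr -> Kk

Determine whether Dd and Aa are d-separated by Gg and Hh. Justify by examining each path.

There are 6 undirected paths between Dd and Aa; checking each against the conditioning set {Gg, Hh}:
  1. Dd → Ff ← Gg ← Aa — Ff:collider[blocks]; Gg:chain[blocks] ⇒ blocked
  2. Dd → Ff ← Gg → Hh ← Aa — Ff:collider[blocks]; Gg:fork[blocks]; Hh:collider[open] ⇒ blocked
  3. Dd → Ff ← Aa — Ff:collider[blocks] ⇒ blocked
  4. Dd → Hh ← Gg → Ff ← Aa — Hh:collider[open]; Gg:fork[blocks]; Ff:collider[blocks] ⇒ blocked
  5. Dd → Hh ← Gg ← Aa — Hh:collider[open]; Gg:chain[blocks] ⇒ blocked
  6. Dd → Hh ← Aa — Hh:collider[open] ⇒ active
Because an active path exists, Dd and Aa are not d-separated.

No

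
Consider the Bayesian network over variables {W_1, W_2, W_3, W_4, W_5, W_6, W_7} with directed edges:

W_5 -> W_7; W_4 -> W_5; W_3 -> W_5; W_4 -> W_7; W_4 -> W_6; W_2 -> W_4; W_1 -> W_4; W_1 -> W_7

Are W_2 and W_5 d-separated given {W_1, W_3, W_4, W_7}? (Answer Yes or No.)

Yes

There are 3 undirected paths between W_2 and W_5; checking each against the conditioning set {W_1, W_3, W_4, W_7}:
  1. W_2 → W_4 → W_7 ← W_5 — W_4:chain[blocks]; W_7:collider[open] ⇒ blocked
  2. W_2 → W_4 → W_5 — W_4:chain[blocks] ⇒ blocked
  3. W_2 → W_4 ← W_1 → W_7 ← W_5 — W_4:collider[open]; W_1:fork[blocks]; W_7:collider[open] ⇒ blocked
All paths are blocked; W_2 ⊥ W_5 | {W_1, W_3, W_4, W_7} holds.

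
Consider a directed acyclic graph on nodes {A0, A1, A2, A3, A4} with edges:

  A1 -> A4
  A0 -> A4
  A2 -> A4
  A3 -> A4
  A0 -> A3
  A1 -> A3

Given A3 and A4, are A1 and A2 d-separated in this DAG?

Enumerating the 3 paths from A1 to A2 and testing each for blocking by {A3, A4}:
Path 1: A1 → A3 ← A0 → A4 ← A2
  A3 is a collider and A3 is conditioned on, which opens it; A0 is a fork and A0 is not conditioned on; A4 is a collider and A4 is conditioned on, which opens it — no node blocks this path, so it is active.
Path 2: A1 → A3 → A4 ← A2
  A3 is a chain here and A3 is conditioned on, so the path is blocked at A3.
Path 3: A1 → A4 ← A2
  A4 is a collider and A4 is conditioned on, which opens it — no node blocks this path, so it is active.
Since the path A1 → A3 ← A0 → A4 ← A2 is active, A1 and A2 are not d-separated given {A3, A4}.

No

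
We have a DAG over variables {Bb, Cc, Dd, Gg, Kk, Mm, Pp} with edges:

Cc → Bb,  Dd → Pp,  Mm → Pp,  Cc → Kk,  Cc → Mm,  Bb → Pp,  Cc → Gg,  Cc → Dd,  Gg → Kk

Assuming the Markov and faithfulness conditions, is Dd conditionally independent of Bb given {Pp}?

No

Enumerating the 4 paths from Dd to Bb and testing each for blocking by {Pp}:
Path 1: Dd → Pp ← Bb
  Pp is a collider and Pp is conditioned on, which opens it — no node blocks this path, so it is active.
Path 2: Dd → Pp ← Mm ← Cc → Bb
  Pp is a collider and Pp is conditioned on, which opens it; Mm is a chain and Mm is not conditioned on; Cc is a fork and Cc is not conditioned on — no node blocks this path, so it is active.
Path 3: Dd ← Cc → Bb
  Cc is a fork and Cc is not conditioned on — no node blocks this path, so it is active.
Path 4: Dd ← Cc → Mm → Pp ← Bb
  Cc is a fork and Cc is not conditioned on; Mm is a chain and Mm is not conditioned on; Pp is a collider and Pp is conditioned on, which opens it — no node blocks this path, so it is active.
Because an active path exists, Dd and Bb are not d-separated.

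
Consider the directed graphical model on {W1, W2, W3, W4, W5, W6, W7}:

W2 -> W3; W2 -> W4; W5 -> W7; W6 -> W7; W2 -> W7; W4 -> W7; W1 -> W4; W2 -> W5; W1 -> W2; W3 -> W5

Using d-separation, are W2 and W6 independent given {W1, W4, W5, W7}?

No — W2 and W6 are not d-separated given {W1, W4, W5, W7}.

Enumerating the 5 paths from W2 to W6 and testing each for blocking by {W1, W4, W5, W7}:
  1. W2 → W7 ← W6 — W7:collider[open] ⇒ active
  2. W2 → W4 → W7 ← W6 — W4:chain[blocks]; W7:collider[open] ⇒ blocked
  3. W2 ← W1 → W4 → W7 ← W6 — W1:fork[blocks]; W4:chain[blocks]; W7:collider[open] ⇒ blocked
  4. W2 → W5 → W7 ← W6 — W5:chain[blocks]; W7:collider[open] ⇒ blocked
  5. W2 → W3 → W5 → W7 ← W6 — W3:chain[open]; W5:chain[blocks]; W7:collider[open] ⇒ blocked
Since the path W2 → W7 ← W6 is active, W2 and W6 are not d-separated given {W1, W4, W5, W7}.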